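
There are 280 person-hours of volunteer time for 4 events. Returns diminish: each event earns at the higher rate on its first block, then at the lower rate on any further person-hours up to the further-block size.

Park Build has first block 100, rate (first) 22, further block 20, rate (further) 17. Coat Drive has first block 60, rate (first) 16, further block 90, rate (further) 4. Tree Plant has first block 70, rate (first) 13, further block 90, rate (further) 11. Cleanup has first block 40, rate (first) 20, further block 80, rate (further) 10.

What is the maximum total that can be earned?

Rank every tier by rate: Park Build/tier1 22 > Cleanup/tier1 20 > Park Build/tier2 17 > Coat Drive/tier1 16 > Tree Plant/tier1 13 > Tree Plant/tier2 11 > Cleanup/tier2 10 > Coat Drive/tier2 4.
Park Build tier1 at 22: fill all 100 ; 180 left.
Fill Cleanup tier1 block (40 at 20) ; 140 left.
Park Build tier2 at 17: fill all 20 ; 120 left.
Coat Drive tier1 at 16: fill all 60 ; 60 left.
Tree Plant/tier1: +60 of 70 at 13; pool empty.
Total = 22×100 + 20×40 + 17×20 + 16×60 + 13×60 = 5080.

5080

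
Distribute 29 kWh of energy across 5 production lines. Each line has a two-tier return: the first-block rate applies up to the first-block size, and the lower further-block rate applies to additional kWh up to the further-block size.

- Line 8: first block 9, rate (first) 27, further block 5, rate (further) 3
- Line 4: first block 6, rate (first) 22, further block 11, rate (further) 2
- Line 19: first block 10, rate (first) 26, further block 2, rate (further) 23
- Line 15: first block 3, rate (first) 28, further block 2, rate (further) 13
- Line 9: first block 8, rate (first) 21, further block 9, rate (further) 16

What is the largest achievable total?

743

Order all 10 blocks by rate: Line 15/first 28 > Line 8/first 27 > Line 19/first 26 > Line 19/second 23 > Line 4/first 22 > Line 9/first 21 > Line 9/second 16 > Line 15/second 13 > Line 8/second 3 > Line 4/second 2.
Line 15 first at 28: fill all 3 ; 26 left.
Line 8 first at 27: fill all 9 ; 17 left.
Fill Line 19 first block (10 at 26) ; 7 left.
Line 19 second at 23: fill all 2 ; 5 left.
Line 4/first: +5 of 6 at 22; pool empty.
Total = 28×3 + 27×9 + 26×10 + 23×2 + 22×5 = 743.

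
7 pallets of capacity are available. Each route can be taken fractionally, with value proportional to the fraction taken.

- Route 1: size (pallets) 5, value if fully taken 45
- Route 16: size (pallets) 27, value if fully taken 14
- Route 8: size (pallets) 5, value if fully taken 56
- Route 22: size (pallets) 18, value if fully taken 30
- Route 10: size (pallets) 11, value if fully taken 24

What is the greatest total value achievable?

74

Rank by value-to-size ratio: Route 8 56/5≈11.2, Route 1 45/5≈9, Route 10 24/11≈2.18, Route 22 30/18≈1.67, Route 16 14/27≈0.519.
Route 8: take in full, 5 pallets for value 56 → 2 left.
2 pallets left: a 2/5 share of Route 1 gives 45×2/5 = 18.
Total value = 74.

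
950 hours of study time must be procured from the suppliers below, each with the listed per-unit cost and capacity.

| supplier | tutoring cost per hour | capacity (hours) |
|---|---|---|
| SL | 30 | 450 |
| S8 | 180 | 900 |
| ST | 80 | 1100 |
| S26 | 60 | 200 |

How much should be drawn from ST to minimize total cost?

Cheapest first:
SL (30): use full 450 → 500 hours to go.
S26 (60): use full 200 → 300 hours to go.
Take 300 from ST at 80 to finish.
S8: unused.

300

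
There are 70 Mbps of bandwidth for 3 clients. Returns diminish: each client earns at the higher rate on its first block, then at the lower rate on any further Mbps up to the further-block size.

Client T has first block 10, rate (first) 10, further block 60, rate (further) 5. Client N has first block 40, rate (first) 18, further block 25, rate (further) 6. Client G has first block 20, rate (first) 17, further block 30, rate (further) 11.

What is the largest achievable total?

Order all 6 blocks by rate: Client N/first 18 > Client G/first 17 > Client G/second 11 > Client T/first 10 > Client N/second 6 > Client T/second 5.
Client N first at 18: fill all 40 → 30 left.
Client G first at 17: fill all 20 → 10 left.
Client G second at 11: only 10 left, fill 10.
Total = 18×40 + 17×20 + 11×10 = 1170.

1170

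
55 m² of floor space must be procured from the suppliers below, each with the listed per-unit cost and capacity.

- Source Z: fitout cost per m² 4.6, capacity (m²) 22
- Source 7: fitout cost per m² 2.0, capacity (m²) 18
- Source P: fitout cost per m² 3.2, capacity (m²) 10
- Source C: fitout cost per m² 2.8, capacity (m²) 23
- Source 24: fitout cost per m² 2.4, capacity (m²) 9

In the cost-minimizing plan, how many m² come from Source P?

Cheapest first:
Take 18 from Source 7 at 2.0 → need 37 more.
Source 24 at 2.4: take all 9 m² → 28 still needed.
Source C (2.8): use full 23 → 5 m² to go.
Source P at 3.2: take 5 of its 10 → requirement met.
Source Z: unused.

5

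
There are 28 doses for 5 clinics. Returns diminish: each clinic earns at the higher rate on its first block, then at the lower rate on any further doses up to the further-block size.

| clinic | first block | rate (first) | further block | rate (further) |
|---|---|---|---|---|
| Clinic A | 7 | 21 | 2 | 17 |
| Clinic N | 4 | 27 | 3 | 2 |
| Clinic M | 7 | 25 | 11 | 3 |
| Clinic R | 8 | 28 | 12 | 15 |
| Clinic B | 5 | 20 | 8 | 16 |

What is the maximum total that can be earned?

Rank every tier by rate: Clinic R/T1 28 > Clinic N/T1 27 > Clinic M/T1 25 > Clinic A/T1 21 > Clinic B/T1 20 > Clinic A/T2 17 > Clinic B/T2 16 > Clinic R/T2 15 > Clinic M/T2 3 > Clinic N/T2 2.
Clinic R/T1 (28): +8 — 20 left.
Fill Clinic N T1 block (4 at 27) — 16 left.
Clinic M T1 at 25: fill all 7 — 9 left.
Fill Clinic A T1 block (7 at 21) — 2 left.
2 remain; put them into Clinic B T1 at 20.
Total = 28×8 + 27×4 + 25×7 + 21×7 + 20×2 = 694.

694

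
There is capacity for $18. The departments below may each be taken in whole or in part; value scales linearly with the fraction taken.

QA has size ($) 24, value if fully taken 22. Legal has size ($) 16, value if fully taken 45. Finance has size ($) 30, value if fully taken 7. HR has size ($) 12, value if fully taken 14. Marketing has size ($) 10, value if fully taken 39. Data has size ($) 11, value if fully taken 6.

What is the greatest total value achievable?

61.5

Sort by value density: Marketing 39/10≈3.9, Legal 45/16≈2.81, HR 14/12≈1.17, QA 22/24≈0.917, Data 6/11≈0.545, Finance 7/30≈0.233.
Marketing: take in full, 10 $ for value 39 — 8 left.
Fill the last 8 $ with part of Legal: 8/16 of it earns 22.5.
Total value = 61.5.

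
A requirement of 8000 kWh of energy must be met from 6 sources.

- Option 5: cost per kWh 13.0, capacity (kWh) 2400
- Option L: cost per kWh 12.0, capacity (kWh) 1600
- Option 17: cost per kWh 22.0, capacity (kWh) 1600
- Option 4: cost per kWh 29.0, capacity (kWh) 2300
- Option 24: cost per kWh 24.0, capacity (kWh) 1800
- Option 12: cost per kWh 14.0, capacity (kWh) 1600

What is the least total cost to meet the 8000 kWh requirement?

Fill from the cheapest source first.
Take 1600 from Option L at 12.0 → need 6400 more.
Take 2400 from Option 5 at 13.0 → need 4000 more.
Option 12 (14.0): use full 1600 → 2400 kWh to go.
Take 1600 from Option 17 at 22.0 → need 800 more.
Take 800 from Option 24 at 24.0 to finish.
Option 4: unused.
Cost = 1600×12.0 + 2400×13.0 + 1600×14.0 + 1600×22.0 + 800×24.0 = 127200.

127200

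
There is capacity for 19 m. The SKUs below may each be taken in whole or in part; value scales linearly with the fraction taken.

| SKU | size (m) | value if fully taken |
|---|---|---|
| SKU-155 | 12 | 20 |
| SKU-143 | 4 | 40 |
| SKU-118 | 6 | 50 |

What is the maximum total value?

Rank by value-to-size ratio: SKU-143 40/4≈10, SKU-118 50/6≈8.33, SKU-155 20/12≈1.67.
All 4 m of SKU-143 fit (value 40) — 15 remain.
Take all of SKU-118 (6 m, value 50) — 9 m left.
9 m left: a 9/12 share of SKU-155 gives 20×9/12 = 15.
Total value = 105.

105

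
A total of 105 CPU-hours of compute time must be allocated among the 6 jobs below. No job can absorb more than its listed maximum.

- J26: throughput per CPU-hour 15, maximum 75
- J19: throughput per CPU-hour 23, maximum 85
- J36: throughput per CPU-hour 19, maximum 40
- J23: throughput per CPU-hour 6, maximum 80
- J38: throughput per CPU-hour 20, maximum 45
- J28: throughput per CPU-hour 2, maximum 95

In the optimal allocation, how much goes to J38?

Rank by throughput per CPU-hour: J19 23 > J38 20 > J36 19 > J26 15 > J23 6 > J28 2.
Give J19 85 to hit its cap of 85 — 20 left.
J38: +20 (room for 45) → 20. Pool exhausted.

20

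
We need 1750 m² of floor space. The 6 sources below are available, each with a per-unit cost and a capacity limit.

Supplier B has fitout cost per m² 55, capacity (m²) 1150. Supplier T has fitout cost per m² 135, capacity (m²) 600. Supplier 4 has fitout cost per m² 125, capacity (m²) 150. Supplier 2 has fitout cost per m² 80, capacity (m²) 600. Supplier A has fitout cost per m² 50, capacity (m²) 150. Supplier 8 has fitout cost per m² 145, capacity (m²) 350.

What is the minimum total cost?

Use sources in increasing cost order.
Take 150 from Supplier A at 50 — need 1600 more.
Supplier B (55): use full 1150 — 450 m² to go.
Supplier 2 (80): take the remaining 450 — done.
Supplier 4, Supplier T, Supplier 8: unused.
Cost = 150×50 + 1150×55 + 450×80 = 106750.

106750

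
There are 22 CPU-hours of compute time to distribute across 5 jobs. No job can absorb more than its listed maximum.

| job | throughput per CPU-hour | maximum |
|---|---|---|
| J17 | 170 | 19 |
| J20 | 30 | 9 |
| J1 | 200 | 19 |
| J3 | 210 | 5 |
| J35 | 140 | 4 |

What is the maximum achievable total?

Rank by throughput per CPU-hour: J3 210 > J1 200 > J17 170 > J35 140 > J20 30.
J3: +5 to 5 (cap) ; 17 left.
J1 has room for 19 but only 17 remain, so it gets 17.
Total = 200×17 + 210×5 = 4450.

4450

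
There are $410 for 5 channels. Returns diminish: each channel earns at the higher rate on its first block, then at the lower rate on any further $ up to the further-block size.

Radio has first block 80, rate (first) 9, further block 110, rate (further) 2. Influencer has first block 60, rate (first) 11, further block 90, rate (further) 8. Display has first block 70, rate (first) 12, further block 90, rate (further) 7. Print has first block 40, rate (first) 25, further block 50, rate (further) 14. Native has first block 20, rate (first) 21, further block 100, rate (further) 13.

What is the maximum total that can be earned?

5550

Treat each block as its own option and order by rate: Print/T1 25 > Native/T1 21 > Print/T2 14 > Native/T2 13 > Display/T1 12 > Influencer/T1 11 > Radio/T1 9 > Influencer/T2 8 > Display/T2 7 > Radio/T2 2.
Fill Print T1 block (40 at 25) → 370 left.
Native/T1 (21): +20 → 350 left.
Fill Print T2 block (50 at 14) → 300 left.
Fill Native T2 block (100 at 13) → 200 left.
Display/T1 (12): +70 → 130 left.
Influencer T1 at 11: fill all 60 → 70 left.
70 remain; put them into Radio T1 at 9.
Total = 25×40 + 21×20 + 14×50 + 13×100 + 12×70 + 11×60 + 9×70 = 5550.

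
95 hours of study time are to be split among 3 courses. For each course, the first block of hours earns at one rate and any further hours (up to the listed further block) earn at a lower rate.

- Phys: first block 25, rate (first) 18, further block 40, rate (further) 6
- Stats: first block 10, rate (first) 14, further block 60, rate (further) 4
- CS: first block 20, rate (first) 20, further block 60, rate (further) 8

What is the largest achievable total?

Order all 6 blocks by rate: CS/first 20 > Phys/first 18 > Stats/first 14 > CS/second 8 > Phys/second 6 > Stats/second 4.
CS first at 20: fill all 20 — 75 left.
Phys/first (18): +25 — 50 left.
Stats/first (14): +10 — 40 left.
CS/second: +40 of 60 at 8; pool empty.
Total = 20×20 + 18×25 + 14×10 + 8×40 = 1310.

1310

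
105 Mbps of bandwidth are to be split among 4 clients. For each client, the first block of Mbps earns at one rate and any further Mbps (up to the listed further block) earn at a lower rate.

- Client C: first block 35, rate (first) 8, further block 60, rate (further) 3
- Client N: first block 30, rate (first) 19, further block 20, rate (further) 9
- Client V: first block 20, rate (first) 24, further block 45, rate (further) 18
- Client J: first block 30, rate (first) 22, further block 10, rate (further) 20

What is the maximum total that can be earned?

2180

Rank every tier by rate: Client V/first 24 > Client J/first 22 > Client J/second 20 > Client N/first 19 > Client V/second 18 > Client N/second 9 > Client C/first 8 > Client C/second 3.
Fill Client V first block (20 at 24) → 85 left.
Client J first at 22: fill all 30 → 55 left.
Client J/second (20): +10 → 45 left.
Client N/first (19): +30 → 15 left.
Client V/second: +15 of 45 at 18; pool empty.
Total = 24×20 + 22×30 + 20×10 + 19×30 + 18×15 = 2180.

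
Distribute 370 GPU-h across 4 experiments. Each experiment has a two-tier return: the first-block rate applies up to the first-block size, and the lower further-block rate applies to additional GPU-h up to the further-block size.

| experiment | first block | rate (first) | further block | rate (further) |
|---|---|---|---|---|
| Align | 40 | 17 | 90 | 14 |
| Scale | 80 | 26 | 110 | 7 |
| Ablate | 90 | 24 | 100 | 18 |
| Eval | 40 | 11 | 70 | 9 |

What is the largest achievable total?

7560

Treat each block as its own option and order by rate: Scale/tier1 26 > Ablate/tier1 24 > Ablate/tier2 18 > Align/tier1 17 > Align/tier2 14 > Eval/tier1 11 > Eval/tier2 9 > Scale/tier2 7.
Scale tier1 at 26: fill all 80 — 290 left.
Ablate tier1 at 24: fill all 90 — 200 left.
Fill Ablate tier2 block (100 at 18) — 100 left.
Align tier1 at 17: fill all 40 — 60 left.
Align tier2 at 14: only 60 left, fill 60.
Total = 26×80 + 24×90 + 18×100 + 17×40 + 14×60 = 7560.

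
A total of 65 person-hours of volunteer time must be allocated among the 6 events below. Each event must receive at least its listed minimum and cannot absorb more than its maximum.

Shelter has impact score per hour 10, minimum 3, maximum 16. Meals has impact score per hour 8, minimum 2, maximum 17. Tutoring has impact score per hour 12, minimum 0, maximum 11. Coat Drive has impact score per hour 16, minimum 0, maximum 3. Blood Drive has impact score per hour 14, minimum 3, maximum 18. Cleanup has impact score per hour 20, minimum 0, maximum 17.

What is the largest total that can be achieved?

928

Meeting every minimum uses 3+2+0+0+3+0 = 8 person-hours, leaving 57.
Rank by impact score per hour: Cleanup 20 > Coat Drive 16 > Blood Drive 14 > Tutoring 12 > Shelter 10 > Meals 8.
Cleanup: +17 to 17 (cap) — 40 left.
Coat Drive takes 3 more to reach its cap of 3 — 37 left.
Give Blood Drive 15 more to hit its cap of 18 — 22 left.
Tutoring: +11 to 11 (cap) — 11 left.
Shelter: +11 (room for 13) → 14. Pool exhausted.
Total = 10×14 + 8×2 + 12×11 + 16×3 + 14×18 + 20×17 = 928.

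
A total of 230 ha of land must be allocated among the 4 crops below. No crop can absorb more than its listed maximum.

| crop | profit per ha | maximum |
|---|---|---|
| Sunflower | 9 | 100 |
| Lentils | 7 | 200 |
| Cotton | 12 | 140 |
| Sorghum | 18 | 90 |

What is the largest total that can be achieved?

Order the crops by profit per ha: Sorghum 18 > Cotton 12 > Sunflower 9 > Lentils 7.
Sorghum: +90 to 90 (cap) → 140 left.
Cotton: +140 to 140 (cap) → 0 left.
Total = 12×140 + 18×90 = 3300.

3300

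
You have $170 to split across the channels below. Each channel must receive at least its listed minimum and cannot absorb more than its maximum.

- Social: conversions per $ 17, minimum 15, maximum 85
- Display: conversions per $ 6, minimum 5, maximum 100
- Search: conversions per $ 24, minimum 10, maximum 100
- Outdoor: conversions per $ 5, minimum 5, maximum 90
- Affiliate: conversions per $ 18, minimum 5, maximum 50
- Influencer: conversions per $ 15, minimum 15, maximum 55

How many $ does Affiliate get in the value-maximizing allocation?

30

Meeting every minimum uses 15+5+10+5+5+15 = 55 $, leaving 115.
Rank by conversions per $: Search 24 > Affiliate 18 > Social 17 > Influencer 15 > Display 6 > Outdoor 5.
Give Search 90 more to hit its cap of 100 → 25 left.
Affiliate: +25 (room for 45) → 30. Pool exhausted.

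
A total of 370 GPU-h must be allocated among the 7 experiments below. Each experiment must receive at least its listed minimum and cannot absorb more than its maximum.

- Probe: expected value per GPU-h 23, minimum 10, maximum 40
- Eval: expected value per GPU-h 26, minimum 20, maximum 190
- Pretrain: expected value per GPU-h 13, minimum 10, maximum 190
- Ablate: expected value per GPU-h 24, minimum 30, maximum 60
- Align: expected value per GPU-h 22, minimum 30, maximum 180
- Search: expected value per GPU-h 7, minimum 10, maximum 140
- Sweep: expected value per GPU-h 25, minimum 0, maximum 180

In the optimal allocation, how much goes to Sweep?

90

Meeting every minimum uses 10+20+10+30+30+10+0 = 110 GPU-h, leaving 260.
Highest expected value per GPU-h first: Eval 26 > Sweep 25 > Ablate 24 > Probe 23 > Align 22 > Pretrain 13 > Search 7.
Give Eval 170 more to hit its cap of 190 ; 90 left.
Only 90 left; Sweep takes them to reach 90.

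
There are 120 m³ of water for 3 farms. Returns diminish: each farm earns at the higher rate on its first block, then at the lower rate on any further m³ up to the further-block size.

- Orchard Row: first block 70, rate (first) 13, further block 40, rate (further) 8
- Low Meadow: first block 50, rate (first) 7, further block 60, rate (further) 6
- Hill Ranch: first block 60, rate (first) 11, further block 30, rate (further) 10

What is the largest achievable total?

Rank every tier by rate: Orchard Row/T1 13 > Hill Ranch/T1 11 > Hill Ranch/T2 10 > Orchard Row/T2 8 > Low Meadow/T1 7 > Low Meadow/T2 6.
Fill Orchard Row T1 block (70 at 13) → 50 left.
Hill Ranch T1 at 11: only 50 left, fill 50.
Total = 13×70 + 11×50 = 1460.

1460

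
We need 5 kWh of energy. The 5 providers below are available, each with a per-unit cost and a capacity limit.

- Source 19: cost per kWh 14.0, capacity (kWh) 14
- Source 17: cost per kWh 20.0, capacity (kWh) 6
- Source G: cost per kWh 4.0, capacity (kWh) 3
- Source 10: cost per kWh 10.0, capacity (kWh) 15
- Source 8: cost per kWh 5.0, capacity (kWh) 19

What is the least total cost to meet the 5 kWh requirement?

Cheapest first:
Take 3 from Source G at 4.0 — need 2 more.
Source 8 at 5.0: take 2 of its 19 — requirement met.
Source 10, Source 19, Source 17: unused.
Cost = 3×4.0 + 2×5.0 = 22.

22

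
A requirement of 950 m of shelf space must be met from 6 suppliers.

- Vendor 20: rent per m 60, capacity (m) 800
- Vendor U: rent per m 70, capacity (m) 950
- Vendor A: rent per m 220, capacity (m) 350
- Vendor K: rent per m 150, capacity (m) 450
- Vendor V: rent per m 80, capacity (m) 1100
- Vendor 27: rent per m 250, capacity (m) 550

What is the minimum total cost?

58500

Use suppliers in increasing cost order.
Vendor 20 at 60: take all 800 m ; 150 still needed.
Vendor U (70): take the remaining 150 ; done.
Vendor V, Vendor K, Vendor A, Vendor 27: unused.
Cost = 800×60 + 150×70 = 58500.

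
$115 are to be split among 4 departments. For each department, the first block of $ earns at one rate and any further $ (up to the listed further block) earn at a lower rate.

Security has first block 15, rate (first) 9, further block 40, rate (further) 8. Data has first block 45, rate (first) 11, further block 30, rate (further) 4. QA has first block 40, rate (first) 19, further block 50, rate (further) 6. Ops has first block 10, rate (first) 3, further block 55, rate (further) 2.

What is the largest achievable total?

Order all 8 blocks by rate: QA/tier1 19 > Data/tier1 11 > Security/tier1 9 > Security/tier2 8 > QA/tier2 6 > Data/tier2 4 > Ops/tier1 3 > Ops/tier2 2.
QA/tier1 (19): +40 → 75 left.
Fill Data tier1 block (45 at 11) → 30 left.
Security/tier1 (9): +15 → 15 left.
Security tier2 at 8: only 15 left, fill 15.
Total = 19×40 + 11×45 + 9×15 + 8×15 = 1510.

1510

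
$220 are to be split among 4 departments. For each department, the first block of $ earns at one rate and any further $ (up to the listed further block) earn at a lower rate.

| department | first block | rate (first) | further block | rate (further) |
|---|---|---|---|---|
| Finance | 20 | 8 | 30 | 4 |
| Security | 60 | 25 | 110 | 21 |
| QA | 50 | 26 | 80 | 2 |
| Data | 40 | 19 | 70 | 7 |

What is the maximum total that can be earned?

Order all 8 blocks by rate: QA/tier1 26 > Security/tier1 25 > Security/tier2 21 > Data/tier1 19 > Finance/tier1 8 > Data/tier2 7 > Finance/tier2 4 > QA/tier2 2.
QA tier1 at 26: fill all 50 — 170 left.
Security/tier1 (25): +60 — 110 left.
Security tier2 at 21: fill all 110 — 0 left.
Total = 26×50 + 25×60 + 21×110 = 5110.

5110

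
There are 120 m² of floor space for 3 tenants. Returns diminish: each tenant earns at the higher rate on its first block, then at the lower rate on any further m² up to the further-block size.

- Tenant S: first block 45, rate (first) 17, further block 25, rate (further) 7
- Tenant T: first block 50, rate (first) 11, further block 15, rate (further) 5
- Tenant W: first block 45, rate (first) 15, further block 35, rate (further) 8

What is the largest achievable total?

Treat each block as its own option and order by rate: Tenant S/tier1 17 > Tenant W/tier1 15 > Tenant T/tier1 11 > Tenant W/tier2 8 > Tenant S/tier2 7 > Tenant T/tier2 5.
Fill Tenant S tier1 block (45 at 17) — 75 left.
Tenant W tier1 at 15: fill all 45 — 30 left.
Tenant T tier1 at 11: only 30 left, fill 30.
Total = 17×45 + 15×45 + 11×30 = 1770.

1770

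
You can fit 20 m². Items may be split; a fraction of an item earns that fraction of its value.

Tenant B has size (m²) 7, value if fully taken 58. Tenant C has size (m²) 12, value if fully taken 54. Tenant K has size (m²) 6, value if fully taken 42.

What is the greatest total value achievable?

Rank by value-to-size ratio: Tenant B 58/7≈8.29, Tenant K 42/6≈7, Tenant C 54/12≈4.5.
All 7 m² of Tenant B fit (value 58) → 13 remain.
Tenant K: take in full, 6 m² for value 42 → 7 left.
7 m² left: a 7/12 share of Tenant C gives 54×7/12 = 31.5.
Total value = 131.5.

131.5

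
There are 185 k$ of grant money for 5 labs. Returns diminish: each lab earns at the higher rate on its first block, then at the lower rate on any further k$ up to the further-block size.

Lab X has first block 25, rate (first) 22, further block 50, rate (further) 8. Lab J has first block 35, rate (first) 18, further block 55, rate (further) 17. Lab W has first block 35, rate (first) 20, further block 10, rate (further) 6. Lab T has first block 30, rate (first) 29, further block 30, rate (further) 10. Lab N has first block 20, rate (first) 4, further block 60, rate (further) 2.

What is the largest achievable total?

Order all 10 blocks by rate: Lab T/first 29 > Lab X/first 22 > Lab W/first 20 > Lab J/first 18 > Lab J/second 17 > Lab T/second 10 > Lab X/second 8 > Lab W/second 6 > Lab N/first 4 > Lab N/second 2.
Lab T first at 29: fill all 30 ; 155 left.
Fill Lab X first block (25 at 22) ; 130 left.
Lab W first at 20: fill all 35 ; 95 left.
Fill Lab J first block (35 at 18) ; 60 left.
Lab J second at 17: fill all 55 ; 5 left.
Lab T second at 10: only 5 left, fill 5.
Total = 29×30 + 22×25 + 20×35 + 18×35 + 17×55 + 10×5 = 3735.

3735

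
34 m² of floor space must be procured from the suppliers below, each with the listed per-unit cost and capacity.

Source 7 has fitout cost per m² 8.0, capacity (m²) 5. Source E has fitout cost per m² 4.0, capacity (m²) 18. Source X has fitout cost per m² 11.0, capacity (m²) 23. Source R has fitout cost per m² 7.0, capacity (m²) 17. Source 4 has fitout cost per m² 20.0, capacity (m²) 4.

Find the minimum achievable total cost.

Cheapest first:
Take 18 from Source E at 4.0 ; need 16 more.
Source R (7.0): take the remaining 16 ; done.
Source 7, Source X, Source 4: unused.
Cost = 18×4.0 + 16×7.0 = 184.

184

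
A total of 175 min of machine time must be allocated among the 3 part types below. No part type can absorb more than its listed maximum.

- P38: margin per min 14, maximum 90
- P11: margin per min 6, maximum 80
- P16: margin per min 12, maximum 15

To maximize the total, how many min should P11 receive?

Order the part types by margin per min: P38 14 > P16 12 > P11 6.
P38 takes 90 to reach its cap of 90 ; 85 left.
P16 takes 15 to reach its cap of 15 ; 70 left.
P11: +70 (room for 80) → 70. Pool exhausted.

70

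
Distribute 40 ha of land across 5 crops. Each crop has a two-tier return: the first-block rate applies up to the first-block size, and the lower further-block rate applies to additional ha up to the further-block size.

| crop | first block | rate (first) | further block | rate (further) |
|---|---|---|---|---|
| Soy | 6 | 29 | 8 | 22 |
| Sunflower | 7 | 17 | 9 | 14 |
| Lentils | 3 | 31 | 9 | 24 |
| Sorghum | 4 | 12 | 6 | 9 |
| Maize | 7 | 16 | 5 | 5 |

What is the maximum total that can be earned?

890

Rank every tier by rate: Lentils/first 31 > Soy/first 29 > Lentils/second 24 > Soy/second 22 > Sunflower/first 17 > Maize/first 16 > Sunflower/second 14 > Sorghum/first 12 > Sorghum/second 9 > Maize/second 5.
Fill Lentils first block (3 at 31) — 37 left.
Soy first at 29: fill all 6 — 31 left.
Lentils/second (24): +9 — 22 left.
Fill Soy second block (8 at 22) — 14 left.
Sunflower/first (17): +7 — 7 left.
Fill Maize first block (7 at 16) — 0 left.
Total = 31×3 + 29×6 + 24×9 + 22×8 + 17×7 + 16×7 = 890.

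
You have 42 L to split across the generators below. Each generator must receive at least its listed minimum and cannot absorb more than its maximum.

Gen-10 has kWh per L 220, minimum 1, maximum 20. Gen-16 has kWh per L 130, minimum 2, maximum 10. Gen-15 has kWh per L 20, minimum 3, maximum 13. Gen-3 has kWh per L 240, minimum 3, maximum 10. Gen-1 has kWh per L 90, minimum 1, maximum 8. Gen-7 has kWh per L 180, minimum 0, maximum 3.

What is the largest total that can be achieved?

Meeting every minimum uses 1+2+3+3+1+0 = 10 L, leaving 32.
Rank by kWh per L: Gen-3 240 > Gen-10 220 > Gen-7 180 > Gen-16 130 > Gen-1 90 > Gen-15 20.
Gen-3: +7 to 10 (cap) — 25 left.
Give Gen-10 19 more to hit its cap of 20 — 6 left.
Gen-7 takes 3 more to reach its cap of 3 — 3 left.
Gen-16 has room for 8 more but only 3 remain, so it gets 5.
Total = 220×20 + 130×5 + 20×3 + 240×10 + 90×1 + 180×3 = 8140.

8140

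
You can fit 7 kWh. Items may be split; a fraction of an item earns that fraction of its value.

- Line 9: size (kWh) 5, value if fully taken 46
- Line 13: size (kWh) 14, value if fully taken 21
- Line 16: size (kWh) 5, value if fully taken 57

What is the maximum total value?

75.4

Sort by value density: Line 16 57/5≈11.4, Line 9 46/5≈9.2, Line 13 21/14≈1.5.
Line 16: take in full, 5 kWh for value 57 ; 2 left.
Only 2 kWh remain; take 2/5 of Line 9 for value 46×2/5 = 18.4.
Total value = 75.4.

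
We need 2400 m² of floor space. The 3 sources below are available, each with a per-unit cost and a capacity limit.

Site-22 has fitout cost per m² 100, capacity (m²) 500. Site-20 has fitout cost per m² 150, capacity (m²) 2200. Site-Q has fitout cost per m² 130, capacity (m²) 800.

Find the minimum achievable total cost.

Fill from the cheapest source first.
Take 500 from Site-22 at 100 — need 1900 more.
Take 800 from Site-Q at 130 — need 1100 more.
Site-20 (150): take the remaining 1100 — done.
Cost = 500×100 + 800×130 + 1100×150 = 319000.

319000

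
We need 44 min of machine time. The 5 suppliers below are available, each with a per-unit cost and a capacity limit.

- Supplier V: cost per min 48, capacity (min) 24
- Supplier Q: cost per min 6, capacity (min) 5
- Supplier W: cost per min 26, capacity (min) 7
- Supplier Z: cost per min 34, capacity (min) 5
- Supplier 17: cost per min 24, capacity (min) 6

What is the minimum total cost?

1534

Use suppliers in increasing cost order.
Supplier Q (6): use full 5 → 39 min to go.
Supplier 17 at 24: take all 6 min → 33 still needed.
Supplier W at 26: take all 7 min → 26 still needed.
Supplier Z at 34: take all 5 min → 21 still needed.
Supplier V at 48: take 21 of its 24 → requirement met.
Cost = 5×6 + 6×24 + 7×26 + 5×34 + 21×48 = 1534.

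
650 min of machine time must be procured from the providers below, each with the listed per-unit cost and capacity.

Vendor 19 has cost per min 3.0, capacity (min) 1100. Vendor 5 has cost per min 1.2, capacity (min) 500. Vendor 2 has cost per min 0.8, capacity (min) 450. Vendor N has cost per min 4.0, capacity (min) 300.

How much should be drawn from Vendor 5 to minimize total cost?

200

Fill from the cheapest provider first.
Vendor 2 (0.8): use full 450 ; 200 min to go.
Take 200 from Vendor 5 at 1.2 to finish.
Vendor 19, Vendor N: unused.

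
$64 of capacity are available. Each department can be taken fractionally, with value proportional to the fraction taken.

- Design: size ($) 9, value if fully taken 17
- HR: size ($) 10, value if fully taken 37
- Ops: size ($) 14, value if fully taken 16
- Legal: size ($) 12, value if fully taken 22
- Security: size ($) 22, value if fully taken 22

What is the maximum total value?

111

Sort by value density: HR 37/10≈3.7, Design 17/9≈1.89, Legal 22/12≈1.83, Ops 16/14≈1.14, Security 22/22≈1.
HR: take in full, 10 $ for value 37 — 54 left.
Take all of Design (9 $, value 17) — 45 $ left.
Take all of Legal (12 $, value 22) — 33 $ left.
Take all of Ops (14 $, value 16) — 19 $ left.
Fill the last 19 $ with part of Security: 19/22 of it earns 19.
Total value = 111.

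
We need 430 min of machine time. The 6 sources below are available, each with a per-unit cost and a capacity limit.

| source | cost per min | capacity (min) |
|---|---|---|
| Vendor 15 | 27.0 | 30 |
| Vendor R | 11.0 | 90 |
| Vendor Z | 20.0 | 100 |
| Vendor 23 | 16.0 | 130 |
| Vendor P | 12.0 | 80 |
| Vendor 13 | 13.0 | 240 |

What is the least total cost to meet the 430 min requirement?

5390

Cheapest first:
Vendor R (11.0): use full 90 ; 340 min to go.
Vendor P at 12.0: take all 80 min ; 260 still needed.
Take 240 from Vendor 13 at 13.0 ; need 20 more.
Vendor 23 (16.0): take the remaining 20 ; done.
Vendor Z, Vendor 15: unused.
Cost = 90×11.0 + 80×12.0 + 240×13.0 + 20×16.0 = 5390.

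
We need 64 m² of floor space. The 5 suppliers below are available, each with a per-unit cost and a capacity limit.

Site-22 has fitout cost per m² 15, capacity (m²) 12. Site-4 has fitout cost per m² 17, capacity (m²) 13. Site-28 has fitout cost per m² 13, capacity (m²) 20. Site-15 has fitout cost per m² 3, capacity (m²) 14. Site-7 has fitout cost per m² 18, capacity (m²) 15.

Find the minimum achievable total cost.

793

Use suppliers in increasing cost order.
Site-15 (3): use full 14 → 50 m² to go.
Site-28 (13): use full 20 → 30 m² to go.
Site-22 (15): use full 12 → 18 m² to go.
Site-4 at 17: take all 13 m² → 5 still needed.
Site-7 at 18: take 5 of its 15 → requirement met.
Cost = 14×3 + 20×13 + 12×15 + 13×17 + 5×18 = 793.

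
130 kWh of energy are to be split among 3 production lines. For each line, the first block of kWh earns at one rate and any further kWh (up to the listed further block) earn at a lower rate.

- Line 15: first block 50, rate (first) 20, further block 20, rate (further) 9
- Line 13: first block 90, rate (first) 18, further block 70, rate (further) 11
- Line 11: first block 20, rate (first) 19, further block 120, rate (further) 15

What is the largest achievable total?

Rank every tier by rate: Line 15/tier1 20 > Line 11/tier1 19 > Line 13/tier1 18 > Line 11/tier2 15 > Line 13/tier2 11 > Line 15/tier2 9.
Fill Line 15 tier1 block (50 at 20) → 80 left.
Fill Line 11 tier1 block (20 at 19) → 60 left.
Line 13/tier1: +60 of 90 at 18; pool empty.
Total = 20×50 + 19×20 + 18×60 = 2460.

2460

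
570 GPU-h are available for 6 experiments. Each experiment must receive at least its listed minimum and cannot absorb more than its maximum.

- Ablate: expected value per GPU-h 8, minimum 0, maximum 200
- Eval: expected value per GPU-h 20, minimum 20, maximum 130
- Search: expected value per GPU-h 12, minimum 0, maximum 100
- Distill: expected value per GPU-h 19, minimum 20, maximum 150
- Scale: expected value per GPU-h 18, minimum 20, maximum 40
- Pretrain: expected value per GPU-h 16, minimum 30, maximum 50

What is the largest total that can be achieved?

Meeting every minimum uses 0+20+0+20+20+30 = 90 GPU-h, leaving 480.
Order the experiments by expected value per GPU-h: Eval 20 > Distill 19 > Scale 18 > Pretrain 16 > Search 12 > Ablate 8.
Eval takes 110 more to reach its cap of 130 ; 370 left.
Distill: +130 to 150 (cap) ; 240 left.
Scale: +20 to 40 (cap) ; 220 left.
Pretrain: +20 to 50 (cap) ; 200 left.
Give Search 100 more to hit its cap of 100 ; 100 left.
Only 100 left; Ablate takes them to reach 100.
Total = 8×100 + 20×130 + 12×100 + 19×150 + 18×40 + 16×50 = 8970.

8970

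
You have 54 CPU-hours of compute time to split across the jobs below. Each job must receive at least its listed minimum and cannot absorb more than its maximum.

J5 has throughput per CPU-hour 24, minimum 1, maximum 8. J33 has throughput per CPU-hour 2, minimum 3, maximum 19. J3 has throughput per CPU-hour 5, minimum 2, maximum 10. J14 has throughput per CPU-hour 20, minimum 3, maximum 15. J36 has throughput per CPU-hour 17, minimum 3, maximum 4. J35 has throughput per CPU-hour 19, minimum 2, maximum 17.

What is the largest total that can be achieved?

924

Meeting every minimum uses 1+3+2+3+3+2 = 14 CPU-hours, leaving 40.
Order the jobs by throughput per CPU-hour: J5 24 > J14 20 > J35 19 > J36 17 > J3 5 > J33 2.
J5: +7 to 8 (cap) → 33 left.
J14 takes 12 more to reach its cap of 15 → 21 left.
Give J35 15 more to hit its cap of 17 → 6 left.
Give J36 1 more to hit its cap of 4 → 5 left.
J3 has room for 8 more but only 5 remain, so it gets 7.
Total = 24×8 + 2×3 + 5×7 + 20×15 + 17×4 + 19×17 = 924.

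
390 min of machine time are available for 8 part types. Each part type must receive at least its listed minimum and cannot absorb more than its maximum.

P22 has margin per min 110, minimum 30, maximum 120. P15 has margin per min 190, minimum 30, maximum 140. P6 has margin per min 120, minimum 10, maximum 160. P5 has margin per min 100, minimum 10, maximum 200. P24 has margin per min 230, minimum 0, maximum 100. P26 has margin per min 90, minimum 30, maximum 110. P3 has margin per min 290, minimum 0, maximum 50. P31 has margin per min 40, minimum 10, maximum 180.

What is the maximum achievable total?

Meeting every minimum uses 30+30+10+10+0+30+0+10 = 120 min, leaving 270.
Highest margin per min first: P3 290 > P24 230 > P15 190 > P6 120 > P22 110 > P5 100 > P26 90 > P31 40.
P3: +50 to 50 (cap) — 220 left.
Give P24 100 more to hit its cap of 100 — 120 left.
P15: +110 to 140 (cap) — 10 left.
P6 has room for 150 more but only 10 remain, so it gets 20.
Total = 110×30 + 190×140 + 120×20 + 100×10 + 230×100 + 90×30 + 290×50 + 40×10 = 73900.

73900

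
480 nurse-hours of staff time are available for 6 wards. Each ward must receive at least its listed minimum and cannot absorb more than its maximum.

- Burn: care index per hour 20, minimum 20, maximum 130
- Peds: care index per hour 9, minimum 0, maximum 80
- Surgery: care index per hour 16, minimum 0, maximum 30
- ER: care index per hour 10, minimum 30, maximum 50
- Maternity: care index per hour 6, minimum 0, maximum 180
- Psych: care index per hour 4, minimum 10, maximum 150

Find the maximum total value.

Meeting every minimum uses 20+0+0+30+0+10 = 60 nurse-hours, leaving 420.
Highest care index per hour first: Burn 20 > Surgery 16 > ER 10 > Peds 9 > Maternity 6 > Psych 4.
Burn takes 110 more to reach its cap of 130 — 310 left.
Surgery: +30 to 30 (cap) — 280 left.
Give ER 20 more to hit its cap of 50 — 260 left.
Peds takes 80 more to reach its cap of 80 — 180 left.
Maternity: +180 to 180 (cap) — 0 left.
Total = 20×130 + 9×80 + 16×30 + 10×50 + 6×180 + 4×10 = 5420.

5420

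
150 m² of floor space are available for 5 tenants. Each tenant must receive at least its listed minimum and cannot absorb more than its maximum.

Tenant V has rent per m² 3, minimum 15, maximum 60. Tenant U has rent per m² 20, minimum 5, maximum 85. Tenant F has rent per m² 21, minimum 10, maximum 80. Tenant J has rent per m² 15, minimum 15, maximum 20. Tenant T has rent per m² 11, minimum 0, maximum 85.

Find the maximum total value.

2750

Meeting every minimum uses 15+5+10+15+0 = 45 m², leaving 105.
Order the tenants by rent per m²: Tenant F 21 > Tenant U 20 > Tenant J 15 > Tenant T 11 > Tenant V 3.
Give Tenant F 70 more to hit its cap of 80 → 35 left.
Only 35 left; Tenant U takes them to reach 40.
Total = 3×15 + 20×40 + 21×80 + 15×15 = 2750.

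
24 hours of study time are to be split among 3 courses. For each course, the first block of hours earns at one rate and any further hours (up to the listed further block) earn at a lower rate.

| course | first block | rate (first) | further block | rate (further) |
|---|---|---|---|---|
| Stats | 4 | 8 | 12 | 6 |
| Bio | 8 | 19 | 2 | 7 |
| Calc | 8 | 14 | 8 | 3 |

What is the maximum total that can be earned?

Treat each block as its own option and order by rate: Bio/tier1 19 > Calc/tier1 14 > Stats/tier1 8 > Bio/tier2 7 > Stats/tier2 6 > Calc/tier2 3.
Bio/tier1 (19): +8 → 16 left.
Calc tier1 at 14: fill all 8 → 8 left.
Stats tier1 at 8: fill all 4 → 4 left.
Fill Bio tier2 block (2 at 7) → 2 left.
Stats tier2 at 6: only 2 left, fill 2.
Total = 19×8 + 14×8 + 8×4 + 7×2 + 6×2 = 322.

322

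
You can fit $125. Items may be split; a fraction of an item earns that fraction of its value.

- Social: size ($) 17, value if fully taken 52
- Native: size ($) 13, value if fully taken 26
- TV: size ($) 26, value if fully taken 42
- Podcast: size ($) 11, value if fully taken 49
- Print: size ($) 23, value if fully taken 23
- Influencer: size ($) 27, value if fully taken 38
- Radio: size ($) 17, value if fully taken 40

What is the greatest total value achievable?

Rank by value-to-size ratio: Podcast 49/11≈4.45, Social 52/17≈3.06, Radio 40/17≈2.35, Native 26/13≈2, TV 42/26≈1.62, Influencer 38/27≈1.41, Print 23/23≈1.
Podcast: take in full, 11 $ for value 49 → 114 left.
Take all of Social (17 $, value 52) → 97 $ left.
Take all of Radio (17 $, value 40) → 80 $ left.
All 13 $ of Native fit (value 26) → 67 remain.
TV: take in full, 26 $ for value 42 → 41 left.
Take all of Influencer (27 $, value 38) → 14 $ left.
Only 14 $ remain; take 14/23 of Print for value 23×14/23 = 14.
Total value = 261.

261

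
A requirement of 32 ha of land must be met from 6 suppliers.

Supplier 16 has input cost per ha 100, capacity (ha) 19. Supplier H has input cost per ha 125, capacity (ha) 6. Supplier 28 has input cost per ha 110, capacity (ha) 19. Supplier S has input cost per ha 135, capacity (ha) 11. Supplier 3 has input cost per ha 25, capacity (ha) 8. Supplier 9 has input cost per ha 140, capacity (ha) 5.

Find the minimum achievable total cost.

2650

Cheapest first:
Take 8 from Supplier 3 at 25 ; need 24 more.
Supplier 16 (100): use full 19 ; 5 ha to go.
Take 5 from Supplier 28 at 110 to finish.
Supplier H, Supplier S, Supplier 9: unused.
Cost = 8×25 + 19×100 + 5×110 = 2650.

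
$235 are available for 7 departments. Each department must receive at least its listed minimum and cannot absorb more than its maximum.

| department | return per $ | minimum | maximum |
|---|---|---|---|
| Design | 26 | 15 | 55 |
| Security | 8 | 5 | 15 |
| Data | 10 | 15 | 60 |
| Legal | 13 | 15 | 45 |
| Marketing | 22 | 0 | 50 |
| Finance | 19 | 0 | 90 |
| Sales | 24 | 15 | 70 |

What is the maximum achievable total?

5070

Meeting every minimum uses 15+5+15+15+0+0+15 = 65 $, leaving 170.
Order the departments by return per $: Design 26 > Sales 24 > Marketing 22 > Finance 19 > Legal 13 > Data 10 > Security 8.
Design takes 40 more to reach its cap of 55 → 130 left.
Sales: +55 to 70 (cap) → 75 left.
Marketing takes 50 more to reach its cap of 50 → 25 left.
Finance: +25 (room for 90) → 25. Pool exhausted.
Total = 26×55 + 8×5 + 10×15 + 13×15 + 22×50 + 19×25 + 24×70 = 5070.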